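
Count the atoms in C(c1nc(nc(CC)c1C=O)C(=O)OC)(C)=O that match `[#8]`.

4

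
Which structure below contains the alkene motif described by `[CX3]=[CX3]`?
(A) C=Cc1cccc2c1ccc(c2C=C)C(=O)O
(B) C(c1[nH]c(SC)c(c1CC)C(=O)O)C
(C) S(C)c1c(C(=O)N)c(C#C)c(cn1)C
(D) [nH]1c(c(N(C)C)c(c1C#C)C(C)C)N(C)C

A

[CX3]=[CX3] describes a non-aromatic C=C double bond between two sp2 carbons (an alkene).
(A) contains a vinyl group (-CH=CH2), which satisfies every atom and bond constraint.
(B) has an ethyl group (-CH2CH3) but its C-C bond is a single bond between CX4 carbons, not CX3=CX3.
(C) has an ethynyl group (-C#CH) but the C-C bond is a triple bond, not a double bond.
(D) has an ethynyl group (-C#CH) but the C-C bond is a triple bond, not a double bond.
So the answer is (A).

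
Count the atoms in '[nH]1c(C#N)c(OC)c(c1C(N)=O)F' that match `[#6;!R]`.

3

Check the 13 heavy atoms by environment: 1× n (aromatic, in 5-ring) → no; 4× c (aromatic, in 5-ring) → no; 2× O (acyclic) → no; 3× C (acyclic) → match; 2× N (acyclic) → no; 1× F (acyclic) → no.
That gives 3 matching atoms.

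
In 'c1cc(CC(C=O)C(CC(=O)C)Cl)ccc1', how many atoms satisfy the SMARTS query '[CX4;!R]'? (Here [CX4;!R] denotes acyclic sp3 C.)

5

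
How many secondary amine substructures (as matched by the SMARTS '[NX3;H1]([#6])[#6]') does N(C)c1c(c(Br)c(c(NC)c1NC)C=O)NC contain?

4

[NX3;H1]([#6])[#6] is the SMARTS for a secondary amine: a trivalent nitrogen with one H, bonded to two carbons.
The molecule carries 4 separate instances of an N-methylamino group (-NHCH3) meeting every constraint; each maps to a distinct set of atoms, giving 4 matches.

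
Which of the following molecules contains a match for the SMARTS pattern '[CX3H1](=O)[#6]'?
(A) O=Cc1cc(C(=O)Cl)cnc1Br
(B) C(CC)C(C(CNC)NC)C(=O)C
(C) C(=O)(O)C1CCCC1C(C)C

[CX3H1](=O)[#6] describes an sp2 carbon with one H, double-bonded to O and single-bonded to carbon (an aldehyde).
(A) contains an aldehyde (-CHO), which satisfies every atom and bond constraint.
(B) has an acetyl/ketone group (-C(=O)CH3) but the carbonyl carbon has H0 (two carbon neighbours), not H1.
(C) has a carboxylic acid group (-C(=O)OH) but the carbonyl carbon has H0 and is bonded to O, not H1.
So the answer is (A).

A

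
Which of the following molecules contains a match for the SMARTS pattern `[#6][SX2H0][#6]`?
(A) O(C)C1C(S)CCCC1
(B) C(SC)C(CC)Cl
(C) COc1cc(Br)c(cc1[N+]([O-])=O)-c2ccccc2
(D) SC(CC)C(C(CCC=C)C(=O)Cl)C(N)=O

B

[#6][SX2H0][#6] describes an aliphatic sulfur bridging two carbons with no H on the sulfur (a thioether).
(A) has a methoxy ether (-OCH3) but the bridging atom is O, not S.
(B) contains a methylthio ether (-SCH3), which satisfies every atom and bond constraint.
(C) has a methoxy ether (-OCH3) but the bridging atom is O, not S.
(D) has a thiol (-SH) but the sulfur has H1, not H0 bridging two carbons.
So the answer is (B).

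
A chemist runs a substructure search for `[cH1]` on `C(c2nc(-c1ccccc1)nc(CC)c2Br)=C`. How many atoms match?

5

The query [cH1] means: aromatic carbon bearing exactly one hydrogen.
Check the 17 heavy atoms by environment: 2× n (aromatic, H0) → no; 5× c (aromatic, H0) → no; 5× c (aromatic, H1) → match; 1× C (H1) → no; 2× C (H2) → no; 1× Br (H0) → no; 1× C (H3) → no.
That gives 5 matching atoms.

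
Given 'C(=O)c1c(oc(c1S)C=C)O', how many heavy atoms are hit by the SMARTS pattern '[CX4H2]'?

0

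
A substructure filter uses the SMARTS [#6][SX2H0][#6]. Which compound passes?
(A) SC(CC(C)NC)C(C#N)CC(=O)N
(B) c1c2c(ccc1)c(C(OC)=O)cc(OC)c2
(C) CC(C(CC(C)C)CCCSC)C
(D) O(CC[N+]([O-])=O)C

[#6][SX2H0][#6] describes an aliphatic sulfur bridging two carbons with no H on the sulfur (a thioether).
(A) has a thiol (-SH) but the sulfur has H1, not H0 bridging two carbons.
(B) has a methoxy ether (-OCH3) but the bridging atom is O, not S.
(C) contains a methylthio ether (-SCH3), which satisfies every atom and bond constraint.
(D) has a methoxy ether (-OCH3) but the bridging atom is O, not S.
So the answer is (C).

C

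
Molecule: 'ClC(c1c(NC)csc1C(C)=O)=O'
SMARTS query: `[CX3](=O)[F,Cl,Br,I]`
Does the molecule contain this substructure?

The pattern [CX3](=O)[F,Cl,Br,I] describes a carbonyl carbon bonded to a halogen — an acyl halide.
The molecule carries an acyl chloride (-C(=O)Cl), whose atoms satisfy every constraint of the query, so the pattern matches.

Yes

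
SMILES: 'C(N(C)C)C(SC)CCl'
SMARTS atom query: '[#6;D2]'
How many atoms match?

Check the 9 heavy atoms by environment: 2× C (D2) → match; 1× C (D3) → no; 1× S (D2) → no; 3× C (D1) → no; 1× Cl (D1) → no; 1× N (D3) → no.
That gives 2 matching atoms.

2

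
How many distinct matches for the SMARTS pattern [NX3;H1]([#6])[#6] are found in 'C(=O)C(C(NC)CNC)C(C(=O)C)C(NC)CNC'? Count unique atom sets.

4

[NX3;H1]([#6])[#6] is the SMARTS for a secondary amine: a trivalent nitrogen with one H, bonded to two carbons.
The molecule carries 4 separate instances of an N-methylamino group (-NHCH3) meeting every constraint; each maps to a distinct set of atoms, giving 4 matches.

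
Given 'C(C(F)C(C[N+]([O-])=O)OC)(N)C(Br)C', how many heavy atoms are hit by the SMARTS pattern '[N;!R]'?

2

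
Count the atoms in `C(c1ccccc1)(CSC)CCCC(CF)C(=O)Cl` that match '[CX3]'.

The query [CX3] means: C with X3: aliphatic carbon with exactly 3 total connections.
Check the 19 heavy atoms by environment: 8× C (X4) → no; 1× F (X1) → no; 1× C (X3) → match; 1× O (X1) → no; 1× Cl (X1) → no; 6× c (aromatic, X3) → no; 1× S (X2) → no.
That gives 1 matching atom.

1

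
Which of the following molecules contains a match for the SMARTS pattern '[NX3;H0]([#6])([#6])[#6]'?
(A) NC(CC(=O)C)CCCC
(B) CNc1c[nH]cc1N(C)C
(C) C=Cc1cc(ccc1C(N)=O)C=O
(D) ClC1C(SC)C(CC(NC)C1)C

[NX3;H0]([#6])([#6])[#6] describes a trivalent nitrogen with no H, bonded to three carbons (a tertiary amine).
(A) has a primary amino group (-NH2) but the nitrogen has H2, not H0 with three carbons.
(B) contains a dimethylamino group (-N(CH3)2), which satisfies every atom and bond constraint.
(C) has a primary amide (-C(=O)NH2) but the amide nitrogen has H2 and only one carbon neighbour.
(D) has an N-methylamino group (-NHCH3) but the nitrogen still has one H (H1), not H0.
So the answer is (B).

B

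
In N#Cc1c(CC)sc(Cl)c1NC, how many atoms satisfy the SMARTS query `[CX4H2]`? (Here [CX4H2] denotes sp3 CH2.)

Check the 12 heavy atoms by environment: 1× s (aromatic, H0, X2) → no; 4× c (aromatic, H0, X3) → no; 1× N (H1, X3) → no; 2× C (H3, X4) → no; 1× Cl (H0, X1) → no; 1× C (H0, X2) → no; 1× N (H0, X1) → no; 1× C (H2, X4) → match.
That gives 1 matching atom.

1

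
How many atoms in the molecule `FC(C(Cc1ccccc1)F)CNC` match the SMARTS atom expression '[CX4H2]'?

Check the 14 heavy atoms by environment: 2× C (H2, X4) → match; 2× C (H1, X4) → no; 2× F (H0, X1) → no; 1× N (H1, X3) → no; 1× C (H3, X4) → no; 1× c (aromatic, H0, X3) → no; 5× c (aromatic, H1, X3) → no.
That gives 2 matching atoms.

2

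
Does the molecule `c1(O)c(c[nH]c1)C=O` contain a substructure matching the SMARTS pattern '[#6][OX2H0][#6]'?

No

The pattern [#6][OX2H0][#6] describes an aliphatic oxygen bridging two carbons with no H on the oxygen — an ether.
The closest candidate here is a hydroxyl group (-OH), but the oxygen has H1, not H0 bridging two carbons. No other fragment satisfies the full query, so there is no match.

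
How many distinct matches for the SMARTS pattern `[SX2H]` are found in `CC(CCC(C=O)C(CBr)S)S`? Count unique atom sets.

2

[SX2H] is the SMARTS for a thiol: an aliphatic sulfur with two connections, one being H.
The molecule carries 2 separate instances of a thiol (-SH) meeting every constraint; each maps to a distinct set of atoms, giving 2 matches.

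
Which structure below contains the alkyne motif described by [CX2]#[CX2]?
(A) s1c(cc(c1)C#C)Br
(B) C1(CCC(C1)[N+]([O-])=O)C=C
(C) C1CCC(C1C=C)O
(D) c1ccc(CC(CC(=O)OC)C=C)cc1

A

[CX2]#[CX2] describes a carbon-carbon triple bond (an alkyne).
(A) contains an ethynyl group (-C#CH), which satisfies every atom and bond constraint.
(B) has a vinyl group (-CH=CH2) but the C=C is a double bond; both carbons are CX3, not CX2.
(C) has a vinyl group (-CH=CH2) but the C=C is a double bond; both carbons are CX3, not CX2.
(D) has a vinyl group (-CH=CH2) but the C=C is a double bond; both carbons are CX3, not CX2.
So the answer is (A).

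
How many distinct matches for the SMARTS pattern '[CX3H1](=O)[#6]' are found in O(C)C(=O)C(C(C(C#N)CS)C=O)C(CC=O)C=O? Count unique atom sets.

3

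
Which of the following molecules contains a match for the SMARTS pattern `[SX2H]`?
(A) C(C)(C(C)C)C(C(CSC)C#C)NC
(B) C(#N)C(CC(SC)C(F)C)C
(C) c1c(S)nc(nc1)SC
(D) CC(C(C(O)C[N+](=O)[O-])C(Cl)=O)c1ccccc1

[SX2H] describes an aliphatic sulfur with two connections, one being H (a thiol).
(A) has a methylthio ether (-SCH3) but the sulfur has H0 (bonded to two carbons), not H1.
(B) has a methylthio ether (-SCH3) but the sulfur has H0 (bonded to two carbons), not H1.
(C) contains a thiol (-SH), which satisfies every atom and bond constraint.
(D) has a hydroxyl group (-OH) but it is an -OH, not an -SH.
So the answer is (C).

C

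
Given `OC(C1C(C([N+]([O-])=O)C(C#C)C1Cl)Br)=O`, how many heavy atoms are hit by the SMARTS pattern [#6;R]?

5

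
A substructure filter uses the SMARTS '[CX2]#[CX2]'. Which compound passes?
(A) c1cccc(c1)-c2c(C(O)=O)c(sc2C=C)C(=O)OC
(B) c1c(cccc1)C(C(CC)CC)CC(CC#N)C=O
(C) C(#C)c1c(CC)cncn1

[CX2]#[CX2] describes a carbon-carbon triple bond (an alkyne).
(A) has a vinyl group (-CH=CH2) but the C=C is a double bond; both carbons are CX3, not CX2.
(B) has a nitrile (-C#N) but the triple bond is C#N, not C#C.
(C) contains an ethynyl group (-C#CH), which satisfies every atom and bond constraint.
So the answer is (C).

C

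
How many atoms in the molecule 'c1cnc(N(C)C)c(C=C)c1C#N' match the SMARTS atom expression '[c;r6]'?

5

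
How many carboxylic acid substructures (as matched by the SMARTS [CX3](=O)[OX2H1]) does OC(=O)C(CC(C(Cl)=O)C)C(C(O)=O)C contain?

2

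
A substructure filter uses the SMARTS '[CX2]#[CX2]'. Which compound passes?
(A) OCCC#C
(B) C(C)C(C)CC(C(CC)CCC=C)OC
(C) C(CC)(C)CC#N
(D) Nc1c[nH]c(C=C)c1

[CX2]#[CX2] describes a carbon-carbon triple bond (an alkyne).
(A) contains an ethynyl group (-C#CH), which satisfies every atom and bond constraint.
(B) has a vinyl group (-CH=CH2) but the C=C is a double bond; both carbons are CX3, not CX2.
(C) has a nitrile (-C#N) but the triple bond is C#N, not C#C.
(D) has a vinyl group (-CH=CH2) but the C=C is a double bond; both carbons are CX3, not CX2.
So the answer is (A).

A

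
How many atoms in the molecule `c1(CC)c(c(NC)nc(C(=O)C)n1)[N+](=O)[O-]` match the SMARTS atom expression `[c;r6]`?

The query [c;r6] means: aromatic carbon that belongs to a six-membered ring.
Check the 16 heavy atoms by environment: 2× n (aromatic, in 6-ring) → no; 4× c (aromatic, in 6-ring) → match; 5× C (acyclic) → no; 2× O (acyclic) → no; 1× N (acyclic) → no; 1× N (charge +1, acyclic) → no; 1× O (charge -1, acyclic) → no.
That gives 4 matching atoms.

4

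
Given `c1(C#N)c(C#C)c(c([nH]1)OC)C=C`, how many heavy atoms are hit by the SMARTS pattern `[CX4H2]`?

The query [CX4H2] means: sp3 carbon (X4) with exactly two hydrogens.
Check the 13 heavy atoms by environment: 1× n (aromatic, H1, X3) → no; 4× c (aromatic, H0, X3) → no; 1× C (H1, X3) → no; 1× C (H2, X3) → no; 2× C (H0, X2) → no; 1× N (H0, X1) → no; 1× O (H0, X2) → no; 1× C (H3, X4) → no; 1× C (H1, X2) → no.
No environment satisfies the query, so 0 matching atoms.

0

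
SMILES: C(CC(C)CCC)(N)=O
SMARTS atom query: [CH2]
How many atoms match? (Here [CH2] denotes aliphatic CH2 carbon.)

3

The query [CH2] means: aliphatic carbon with exactly two hydrogens.
Check the 9 heavy atoms by environment: 3× C (H2) → match; 1× C (H1) → no; 2× C (H3) → no; 1× C (H0) → no; 1× O (H0) → no; 1× N (H2) → no.
That gives 3 matching atoms.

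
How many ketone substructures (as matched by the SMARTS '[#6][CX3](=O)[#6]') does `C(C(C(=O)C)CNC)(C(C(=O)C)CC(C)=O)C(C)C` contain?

3

[#6][CX3](=O)[#6] is the SMARTS for a ketone: a carbonyl carbon (no H) flanked by two carbons.
The molecule carries 3 separate instances of an acetyl/ketone group (-C(=O)CH3) meeting every constraint; each maps to a distinct set of atoms, giving 3 matches.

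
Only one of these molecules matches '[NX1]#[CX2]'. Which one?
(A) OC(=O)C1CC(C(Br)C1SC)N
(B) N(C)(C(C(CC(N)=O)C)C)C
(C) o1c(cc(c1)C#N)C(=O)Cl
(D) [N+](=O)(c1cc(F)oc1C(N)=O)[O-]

C

[NX1]#[CX2] describes a nitrogen triple-bonded to a two-connected carbon (a nitrile).
(A) has a primary amino group (-NH2) but the nitrogen is NX3 (three connections), not NX1 triple-bonded.
(B) has a primary amide (-C(=O)NH2) but the nitrogen is NX3, not NX1.
(C) contains a nitrile (-C#N), which satisfies every atom and bond constraint.
(D) has a primary amide (-C(=O)NH2) but the nitrogen is NX3, not NX1.
So the answer is (C).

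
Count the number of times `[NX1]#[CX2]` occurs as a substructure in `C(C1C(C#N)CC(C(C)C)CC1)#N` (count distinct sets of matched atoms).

[NX1]#[CX2] is the SMARTS for a nitrile: a nitrogen triple-bonded to a two-connected carbon.
The molecule carries 2 separate instances of a nitrile (-C#N) meeting every constraint; each maps to a distinct set of atoms, giving 2 matches.

2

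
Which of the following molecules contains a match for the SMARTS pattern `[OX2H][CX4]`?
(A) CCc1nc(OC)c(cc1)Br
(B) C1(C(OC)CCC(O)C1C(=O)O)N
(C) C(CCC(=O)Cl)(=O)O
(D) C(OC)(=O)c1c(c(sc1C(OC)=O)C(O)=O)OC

[OX2H][CX4] describes a hydroxyl oxygen bound to an sp3 (X4) carbon (an aliphatic alcohol).
(A) has a methoxy ether (-OCH3) but the oxygen has H0 (ether), not H1.
(B) contains a hydroxyl group (-OH), which satisfies every atom and bond constraint.
(C) has a carboxylic acid group (-C(=O)OH) but the -OH is on a CX3 carbonyl carbon, not a CX4 carbon.
(D) has a carboxylic acid group (-C(=O)OH) but the -OH is on a CX3 carbonyl carbon, not a CX4 carbon.
So the answer is (B).

B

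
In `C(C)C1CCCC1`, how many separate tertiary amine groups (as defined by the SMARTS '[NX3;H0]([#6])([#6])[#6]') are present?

[NX3;H0]([#6])([#6])[#6] is the SMARTS for a tertiary amine: a trivalent nitrogen with no H, bonded to three carbons.
No fragment in the molecule satisfies every constraint, giving 0 matches.

0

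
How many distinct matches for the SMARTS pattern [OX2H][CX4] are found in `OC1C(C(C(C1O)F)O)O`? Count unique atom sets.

4

[OX2H][CX4] is the SMARTS for an aliphatic alcohol: a hydroxyl oxygen bound to an sp3 (X4) carbon.
The molecule carries 4 separate instances of a hydroxyl group (-OH) meeting every constraint; each maps to a distinct set of atoms, giving 4 matches.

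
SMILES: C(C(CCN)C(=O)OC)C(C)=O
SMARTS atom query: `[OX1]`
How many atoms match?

Check the 12 heavy atoms by environment: 6× C (X4) → no; 2× C (X3) → no; 2× O (X1) → match; 1× N (X3) → no; 1× O (X2) → no.
That gives 2 matching atoms.

2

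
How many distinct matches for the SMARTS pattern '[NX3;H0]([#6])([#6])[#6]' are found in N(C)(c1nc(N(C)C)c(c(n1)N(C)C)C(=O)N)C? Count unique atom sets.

3

[NX3;H0]([#6])([#6])[#6] is the SMARTS for a tertiary amine: a trivalent nitrogen with no H, bonded to three carbons.
The molecule carries 3 separate instances of a dimethylamino group (-N(CH3)2) meeting every constraint; each maps to a distinct set of atoms, giving 3 matches.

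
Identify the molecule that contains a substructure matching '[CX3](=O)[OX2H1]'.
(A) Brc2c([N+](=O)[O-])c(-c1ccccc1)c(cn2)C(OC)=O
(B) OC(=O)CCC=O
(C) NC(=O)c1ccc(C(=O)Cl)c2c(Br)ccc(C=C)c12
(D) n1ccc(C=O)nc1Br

B

[CX3](=O)[OX2H1] describes an sp2 carbon double-bonded to O and single-bonded to an -OH oxygen (a carboxylic acid).
(A) has a methyl-ester group (-C(=O)OCH3) but the singly-bonded O has no H (OX2H0, not OX2H1).
(B) contains a carboxylic acid group (-C(=O)OH), which satisfies every atom and bond constraint.
(C) has an acyl chloride (-C(=O)Cl) but the carbonyl is bonded to Cl, not to an -OH oxygen.
(D) has an aldehyde (-CHO) but there is no singly-bonded oxygen on the carbonyl carbon.
So the answer is (B).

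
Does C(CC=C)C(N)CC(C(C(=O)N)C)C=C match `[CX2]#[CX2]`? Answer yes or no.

The pattern [CX2]#[CX2] describes a carbon-carbon triple bond — an alkyne.
The closest candidate here is a vinyl group (-CH=CH2), but the C=C is a double bond; both carbons are CX3, not CX2. No other fragment satisfies the full query, so there is no match.

No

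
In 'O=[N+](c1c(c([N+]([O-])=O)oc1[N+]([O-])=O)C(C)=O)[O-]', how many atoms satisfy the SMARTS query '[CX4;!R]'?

The query [CX4;!R] means: aliphatic carbon with four total connections, not in a ring.
Check the 17 heavy atoms by environment: 1× o (aromatic, X2, in 5-ring) → no; 4× c (aromatic, X3, in 5-ring) → no; 3× N (charge +1, X3, acyclic) → no; 3× O (charge -1, X1, acyclic) → no; 4× O (X1, acyclic) → no; 1× C (X3, acyclic) → no; 1× C (X4, acyclic) → match.
That gives 1 matching atom.

1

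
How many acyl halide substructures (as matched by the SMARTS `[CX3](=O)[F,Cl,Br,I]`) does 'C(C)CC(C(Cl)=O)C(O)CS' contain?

1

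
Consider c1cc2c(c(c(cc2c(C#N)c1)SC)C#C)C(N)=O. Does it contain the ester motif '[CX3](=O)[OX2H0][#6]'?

The pattern [CX3](=O)[OX2H0][#6] describes a carbonyl carbon bonded to an oxygen that is itself bonded to carbon (no H on that O) — an ester.
The closest candidate here is a primary amide (-C(=O)NH2), but the carbonyl is bonded to N, not to an O-C linkage. No other fragment satisfies the full query, so there is no match.

No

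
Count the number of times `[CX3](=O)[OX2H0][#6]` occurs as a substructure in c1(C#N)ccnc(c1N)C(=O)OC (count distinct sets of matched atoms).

[CX3](=O)[OX2H0][#6] is the SMARTS for an ester: a carbonyl carbon bonded to an oxygen that is itself bonded to carbon (no H on that O).
Exactly one fragment in the molecule meets all constraints, giving 1 match.

1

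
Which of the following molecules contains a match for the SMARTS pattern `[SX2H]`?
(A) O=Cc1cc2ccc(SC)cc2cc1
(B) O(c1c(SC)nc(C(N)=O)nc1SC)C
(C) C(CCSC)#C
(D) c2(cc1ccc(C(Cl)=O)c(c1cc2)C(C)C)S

D

[SX2H] describes an aliphatic sulfur with two connections, one being H (a thiol).
(A) has a methylthio ether (-SCH3) but the sulfur has H0 (bonded to two carbons), not H1.
(B) has a methylthio ether (-SCH3) but the sulfur has H0 (bonded to two carbons), not H1.
(C) has a methylthio ether (-SCH3) but the sulfur has H0 (bonded to two carbons), not H1.
(D) contains a thiol (-SH), which satisfies every atom and bond constraint.
So the answer is (D).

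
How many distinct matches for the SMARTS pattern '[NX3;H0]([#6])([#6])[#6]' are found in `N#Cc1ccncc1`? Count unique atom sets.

0

[NX3;H0]([#6])([#6])[#6] is the SMARTS for a tertiary amine: a trivalent nitrogen with no H, bonded to three carbons.
No fragment in the molecule satisfies every constraint, giving 0 matches.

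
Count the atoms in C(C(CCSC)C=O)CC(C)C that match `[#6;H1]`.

3

The query [#6;H1] means: any carbon bearing exactly one hydrogen.
Check the 12 heavy atoms by environment: 4× C (H2) → no; 3× C (H1) → match; 1× S (H0) → no; 3× C (H3) → no; 1× O (H0) → no.
That gives 3 matching atoms.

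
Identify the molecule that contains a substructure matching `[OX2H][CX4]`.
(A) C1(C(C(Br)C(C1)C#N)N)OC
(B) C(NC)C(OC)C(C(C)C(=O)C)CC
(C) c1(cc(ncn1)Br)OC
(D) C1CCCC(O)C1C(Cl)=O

[OX2H][CX4] describes a hydroxyl oxygen bound to an sp3 (X4) carbon (an aliphatic alcohol).
(A) has a methoxy ether (-OCH3) but the oxygen has H0 (ether), not H1.
(B) has a methoxy ether (-OCH3) but the oxygen has H0 (ether), not H1.
(C) has a methoxy ether (-OCH3) but the oxygen has H0 (ether), not H1.
(D) contains a hydroxyl group (-OH), which satisfies every atom and bond constraint.
So the answer is (D).

D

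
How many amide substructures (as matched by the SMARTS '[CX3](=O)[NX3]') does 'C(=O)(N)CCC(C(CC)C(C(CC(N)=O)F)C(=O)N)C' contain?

3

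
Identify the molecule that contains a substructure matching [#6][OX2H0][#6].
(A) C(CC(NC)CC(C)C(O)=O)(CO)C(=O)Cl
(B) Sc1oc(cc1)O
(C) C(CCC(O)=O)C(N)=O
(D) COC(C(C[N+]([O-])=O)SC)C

D

[#6][OX2H0][#6] describes an aliphatic oxygen bridging two carbons with no H on the oxygen (an ether).
(A) has a carboxylic acid group (-C(=O)OH) but the -OH oxygen has H1; the =O is OX1, not OX2.
(B) has a hydroxyl group (-OH) but the oxygen has H1, not H0 bridging two carbons.
(C) has a carboxylic acid group (-C(=O)OH) but the -OH oxygen has H1; the =O is OX1, not OX2.
(D) contains a methoxy ether (-OCH3), which satisfies every atom and bond constraint.
So the answer is (D).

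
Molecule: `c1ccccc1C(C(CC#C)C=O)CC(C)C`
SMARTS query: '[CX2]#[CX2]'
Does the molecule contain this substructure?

Yes

The pattern [CX2]#[CX2] describes a carbon-carbon triple bond — an alkyne.
The molecule carries an ethynyl group (-C#CH), whose atoms satisfy every constraint of the query, so the pattern matches.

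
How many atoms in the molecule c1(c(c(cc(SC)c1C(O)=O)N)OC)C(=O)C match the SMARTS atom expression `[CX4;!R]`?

The query [CX4;!R] means: aliphatic carbon with four total connections, not in a ring.
Check the 17 heavy atoms by environment: 6× c (aromatic, X3, in 6-ring) → no; 1× S (X2, acyclic) → no; 3× C (X4, acyclic) → match; 2× C (X3, acyclic) → no; 2× O (X1, acyclic) → no; 2× O (X2, acyclic) → no; 1× N (X3, acyclic) → no.
That gives 3 matching atoms.

3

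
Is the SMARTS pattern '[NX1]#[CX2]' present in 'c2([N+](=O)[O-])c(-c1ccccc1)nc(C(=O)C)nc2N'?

No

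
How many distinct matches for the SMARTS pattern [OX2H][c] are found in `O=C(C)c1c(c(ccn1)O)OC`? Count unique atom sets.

1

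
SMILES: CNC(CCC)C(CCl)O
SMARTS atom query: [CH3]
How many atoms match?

Check the 10 heavy atoms by environment: 3× C (H2) → no; 2× C (H1) → no; 2× C (H3) → match; 1× Cl (H0) → no; 1× N (H1) → no; 1× O (H1) → no.
That gives 2 matching atoms.

2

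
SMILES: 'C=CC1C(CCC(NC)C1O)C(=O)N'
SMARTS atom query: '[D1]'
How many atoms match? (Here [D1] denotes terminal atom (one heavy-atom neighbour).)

Check the 14 heavy atoms by environment: 3× C (D2) → no; 5× C (D3) → no; 1× N (D2) → no; 2× C (D1) → match; 2× O (D1) → match; 1× N (D1) → match.
Summing the matching environments: 2 + 2 + 1 = 5 matching atoms.

5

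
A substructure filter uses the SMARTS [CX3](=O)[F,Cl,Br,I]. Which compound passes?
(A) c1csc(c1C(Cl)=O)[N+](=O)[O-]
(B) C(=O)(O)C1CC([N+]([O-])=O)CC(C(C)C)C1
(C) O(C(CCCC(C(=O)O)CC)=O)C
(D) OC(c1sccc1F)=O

[CX3](=O)[F,Cl,Br,I] describes a carbonyl carbon bonded to a halogen (an acyl halide).
(A) contains an acyl chloride (-C(=O)Cl), which satisfies every atom and bond constraint.
(B) has a carboxylic acid group (-C(=O)OH) but the carbonyl is bonded to -OH, not to a halogen.
(C) has a methyl-ester group (-C(=O)OCH3) but the carbonyl is bonded to -O-C, not to a halogen.
(D) has a carboxylic acid group (-C(=O)OH) but the carbonyl is bonded to -OH, not to a halogen.
So the answer is (A).

A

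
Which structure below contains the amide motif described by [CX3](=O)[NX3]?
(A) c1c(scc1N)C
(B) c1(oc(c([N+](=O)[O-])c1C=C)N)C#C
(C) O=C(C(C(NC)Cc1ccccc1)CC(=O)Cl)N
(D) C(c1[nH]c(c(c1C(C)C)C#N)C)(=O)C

[CX3](=O)[NX3] describes a carbonyl carbon bonded to a trivalent nitrogen (an amide).
(A) has a primary amino group (-NH2) but the -NH2 is not attached to a carbonyl carbon.
(B) has a primary amino group (-NH2) but the -NH2 is not attached to a carbonyl carbon.
(C) contains a primary amide (-C(=O)NH2), which satisfies every atom and bond constraint.
(D) has a nitrile (-C#N) but the nitrile N is NX1 (triple-bonded), not NX3.
So the answer is (C).

C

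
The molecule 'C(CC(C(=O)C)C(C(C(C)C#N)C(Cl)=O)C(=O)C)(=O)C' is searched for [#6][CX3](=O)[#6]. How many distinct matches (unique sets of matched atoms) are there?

[#6][CX3](=O)[#6] is the SMARTS for a ketone: a carbonyl carbon (no H) flanked by two carbons.
The molecule carries 3 separate instances of an acetyl/ketone group (-C(=O)CH3) meeting every constraint; each maps to a distinct set of atoms, giving 3 matches.

3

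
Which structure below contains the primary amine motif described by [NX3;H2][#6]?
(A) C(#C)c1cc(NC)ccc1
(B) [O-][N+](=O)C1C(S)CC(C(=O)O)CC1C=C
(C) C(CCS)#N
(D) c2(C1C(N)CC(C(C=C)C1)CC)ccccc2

D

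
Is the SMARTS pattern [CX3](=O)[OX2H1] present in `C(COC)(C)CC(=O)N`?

The pattern [CX3](=O)[OX2H1] describes an sp2 carbon double-bonded to O and single-bonded to an -OH oxygen — a carboxylic acid.
The closest candidate here is a primary amide (-C(=O)NH2), but the carbonyl is bonded to N, not to an -OH oxygen. No other fragment satisfies the full query, so there is no match.

No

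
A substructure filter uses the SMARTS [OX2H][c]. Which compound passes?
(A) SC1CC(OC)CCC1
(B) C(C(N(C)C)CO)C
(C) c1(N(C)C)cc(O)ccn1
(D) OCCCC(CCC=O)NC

C

[OX2H][c] describes a hydroxyl oxygen attached to an aromatic carbon (a phenol).
(A) has a methoxy ether (-OCH3) but the oxygen has H0, not H1.
(B) has a hydroxyl group (-OH) but the -OH is on an aliphatic carbon, not an aromatic c.
(C) contains a hydroxyl group (-OH), which satisfies every atom and bond constraint.
(D) has a hydroxyl group (-OH) but the -OH is on an aliphatic carbon, not an aromatic c.
So the answer is (C).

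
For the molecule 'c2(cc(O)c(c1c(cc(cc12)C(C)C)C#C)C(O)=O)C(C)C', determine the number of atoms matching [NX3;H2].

0

The query [NX3;H2] means: aliphatic N with 3 total connections, two of them H — an -NH2 nitrogen (amine or amide).
Check the 22 heavy atoms by environment: 7× c (aromatic, H0, X3) → no; 3× c (aromatic, H1, X3) → no; 2× O (H1, X2) → no; 1× C (H0, X2) → no; 1× C (H1, X2) → no; 1× C (H0, X3) → no; 1× O (H0, X1) → no; 2× C (H1, X4) → no; 4× C (H3, X4) → no.
No environment satisfies the query, so 0 matching atoms.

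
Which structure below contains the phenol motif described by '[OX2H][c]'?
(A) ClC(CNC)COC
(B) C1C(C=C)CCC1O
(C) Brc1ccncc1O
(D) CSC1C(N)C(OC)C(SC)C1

C

[OX2H][c] describes a hydroxyl oxygen attached to an aromatic carbon (a phenol).
(A) has a methoxy ether (-OCH3) but the oxygen has H0, not H1.
(B) has a hydroxyl group (-OH) but the -OH is on an aliphatic carbon, not an aromatic c.
(C) contains a hydroxyl group (-OH), which satisfies every atom and bond constraint.
(D) has a methoxy ether (-OCH3) but the oxygen has H0, not H1.
So the answer is (C).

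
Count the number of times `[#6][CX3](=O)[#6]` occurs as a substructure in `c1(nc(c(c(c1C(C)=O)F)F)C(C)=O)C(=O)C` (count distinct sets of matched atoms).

3

[#6][CX3](=O)[#6] is the SMARTS for a ketone: a carbonyl carbon (no H) flanked by two carbons.
The molecule carries 3 separate instances of an acetyl/ketone group (-C(=O)CH3) meeting every constraint; each maps to a distinct set of atoms, giving 3 matches.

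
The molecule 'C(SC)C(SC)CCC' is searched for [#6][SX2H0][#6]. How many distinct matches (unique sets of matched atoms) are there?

[#6][SX2H0][#6] is the SMARTS for a thioether: an aliphatic sulfur bridging two carbons with no H on the sulfur.
The molecule carries 2 separate instances of a methylthio ether (-SCH3) meeting every constraint; each maps to a distinct set of atoms, giving 2 matches.

2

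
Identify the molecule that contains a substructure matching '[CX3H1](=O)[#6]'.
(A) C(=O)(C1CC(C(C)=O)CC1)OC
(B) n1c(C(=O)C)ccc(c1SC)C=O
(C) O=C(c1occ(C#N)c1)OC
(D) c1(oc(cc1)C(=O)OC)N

B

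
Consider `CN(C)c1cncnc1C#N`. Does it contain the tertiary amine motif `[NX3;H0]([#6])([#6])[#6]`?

Yes

The pattern [NX3;H0]([#6])([#6])[#6] describes a trivalent nitrogen with no H, bonded to three carbons — a tertiary amine.
The molecule carries a dimethylamino group (-N(CH3)2), whose atoms satisfy every constraint of the query, so the pattern matches.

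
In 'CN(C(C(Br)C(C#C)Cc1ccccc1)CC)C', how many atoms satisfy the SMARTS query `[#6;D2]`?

8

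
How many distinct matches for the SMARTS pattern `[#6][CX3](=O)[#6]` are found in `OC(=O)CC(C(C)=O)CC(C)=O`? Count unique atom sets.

2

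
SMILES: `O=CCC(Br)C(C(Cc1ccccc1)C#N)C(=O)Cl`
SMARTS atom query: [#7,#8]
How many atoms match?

3

The query [#7,#8] means: nitrogen or oxygen (comma = OR).
Check the 19 heavy atoms by environment: 8× C → no; 2× O → match; 1× Br → no; 6× c (aromatic) → no; 1× Cl → no; 1× N → match.
Summing the matching environments: 2 + 1 = 3 matching atoms.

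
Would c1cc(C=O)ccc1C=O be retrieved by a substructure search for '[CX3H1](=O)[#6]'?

The pattern [CX3H1](=O)[#6] describes an sp2 carbon with one H, double-bonded to O and single-bonded to carbon — an aldehyde.
The molecule carries an aldehyde (-CHO), whose atoms satisfy every constraint of the query, so the pattern matches.

Yes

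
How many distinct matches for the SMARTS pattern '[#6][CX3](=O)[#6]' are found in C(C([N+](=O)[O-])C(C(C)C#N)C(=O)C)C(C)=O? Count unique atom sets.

2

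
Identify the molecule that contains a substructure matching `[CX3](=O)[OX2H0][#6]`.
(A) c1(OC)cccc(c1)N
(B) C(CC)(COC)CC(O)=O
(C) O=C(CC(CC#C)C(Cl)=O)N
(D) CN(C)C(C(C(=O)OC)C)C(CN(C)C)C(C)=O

[CX3](=O)[OX2H0][#6] describes a carbonyl carbon bonded to an oxygen that is itself bonded to carbon (no H on that O) (an ester).
(A) has a methoxy ether (-OCH3) but the ether oxygen is not adjacent to a C=O carbon.
(B) has a methoxy ether (-OCH3) but the ether oxygen is not adjacent to a C=O carbon.
(C) has a primary amide (-C(=O)NH2) but the carbonyl is bonded to N, not to an O-C linkage.
(D) contains a methyl-ester group (-C(=O)OCH3), which satisfies every atom and bond constraint.
So the answer is (D).

D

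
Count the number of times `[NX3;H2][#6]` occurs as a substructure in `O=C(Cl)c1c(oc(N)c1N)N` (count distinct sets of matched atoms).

3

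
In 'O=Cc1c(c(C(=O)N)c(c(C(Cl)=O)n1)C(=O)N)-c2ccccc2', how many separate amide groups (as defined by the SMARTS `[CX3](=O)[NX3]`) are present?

2

[CX3](=O)[NX3] is the SMARTS for an amide: a carbonyl carbon bonded to a trivalent nitrogen.
The molecule carries 2 separate instances of a primary amide (-C(=O)NH2) meeting every constraint; each maps to a distinct set of atoms, giving 2 matches.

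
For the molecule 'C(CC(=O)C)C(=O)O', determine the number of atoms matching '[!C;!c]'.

3

Check the 8 heavy atoms by environment: 5× C → no; 3× O → match.
That gives 3 matching atoms.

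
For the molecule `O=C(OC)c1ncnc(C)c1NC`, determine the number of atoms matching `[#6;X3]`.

5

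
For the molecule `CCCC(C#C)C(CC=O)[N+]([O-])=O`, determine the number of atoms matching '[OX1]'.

The query [OX1] means: aliphatic oxygen with one total connection — typically a carbonyl =O or an oxide.
Check the 13 heavy atoms by environment: 6× C (X4) → no; 1× N (charge +1, X3) → no; 1× O (charge -1, X1) → match; 2× O (X1) → match; 2× C (X2) → no; 1× C (X3) → no.
Summing the matching environments: 1 + 2 = 3 matching atoms.

3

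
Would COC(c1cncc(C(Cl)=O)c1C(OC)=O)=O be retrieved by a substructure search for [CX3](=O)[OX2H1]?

No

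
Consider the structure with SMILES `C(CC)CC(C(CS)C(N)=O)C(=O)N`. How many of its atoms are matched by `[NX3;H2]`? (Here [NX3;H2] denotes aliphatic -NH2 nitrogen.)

2

The query [NX3;H2] means: aliphatic N with 3 total connections, two of them H — an -NH2 nitrogen (amine or amide).
Check the 14 heavy atoms by environment: 1× C (H3, X4) → no; 4× C (H2, X4) → no; 2× C (H1, X4) → no; 2× C (H0, X3) → no; 2× O (H0, X1) → no; 2× N (H2, X3) → match; 1× S (H1, X2) → no.
That gives 2 matching atoms.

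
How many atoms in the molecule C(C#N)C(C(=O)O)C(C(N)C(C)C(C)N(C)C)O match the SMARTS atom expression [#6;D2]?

2

The query [#6;D2] means: any carbon bonded to exactly two heavy atoms.
Check the 18 heavy atoms by environment: 2× C (D2) → match; 6× C (D3) → no; 4× C (D1) → no; 2× N (D1) → no; 3× O (D1) → no; 1× N (D3) → no.
That gives 2 matching atoms.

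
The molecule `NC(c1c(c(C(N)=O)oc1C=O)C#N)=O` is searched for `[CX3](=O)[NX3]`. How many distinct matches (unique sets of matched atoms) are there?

2

[CX3](=O)[NX3] is the SMARTS for an amide: a carbonyl carbon bonded to a trivalent nitrogen.
The molecule carries 2 separate instances of a primary amide (-C(=O)NH2) meeting every constraint; each maps to a distinct set of atoms, giving 2 matches.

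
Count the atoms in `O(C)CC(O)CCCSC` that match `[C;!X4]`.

0

Check the 10 heavy atoms by environment: 7× C (X4) → no; 1× S (X2) → no; 2× O (X2) → no.
No environment satisfies the query, so 0 matching atoms.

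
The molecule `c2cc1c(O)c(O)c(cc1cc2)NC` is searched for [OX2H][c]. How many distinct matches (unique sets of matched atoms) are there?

2

[OX2H][c] is the SMARTS for a phenol: a hydroxyl oxygen attached to an aromatic carbon.
The molecule carries 2 separate instances of a hydroxyl group (-OH) meeting every constraint; each maps to a distinct set of atoms, giving 2 matches.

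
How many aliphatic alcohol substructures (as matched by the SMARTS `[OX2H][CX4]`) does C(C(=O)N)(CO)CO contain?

2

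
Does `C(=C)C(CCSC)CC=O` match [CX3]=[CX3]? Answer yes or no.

Yes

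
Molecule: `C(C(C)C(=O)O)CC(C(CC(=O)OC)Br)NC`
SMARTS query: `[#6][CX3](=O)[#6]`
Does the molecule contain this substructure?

No

The pattern [#6][CX3](=O)[#6] describes a carbonyl carbon (no H) flanked by two carbons — a ketone.
The closest candidate here is a carboxylic acid group (-C(=O)OH), but one neighbour of the carbonyl carbon is O, not C. No other fragment satisfies the full query, so there is no match.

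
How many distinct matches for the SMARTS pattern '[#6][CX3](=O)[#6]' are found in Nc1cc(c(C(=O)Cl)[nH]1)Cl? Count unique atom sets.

[#6][CX3](=O)[#6] is the SMARTS for a ketone: a carbonyl carbon (no H) flanked by two carbons.
No fragment in the molecule satisfies every constraint, giving 0 matches.

0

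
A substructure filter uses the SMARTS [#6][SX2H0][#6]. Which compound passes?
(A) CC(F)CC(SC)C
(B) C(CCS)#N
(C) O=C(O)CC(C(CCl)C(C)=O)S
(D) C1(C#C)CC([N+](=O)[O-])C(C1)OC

A

[#6][SX2H0][#6] describes an aliphatic sulfur bridging two carbons with no H on the sulfur (a thioether).
(A) contains a methylthio ether (-SCH3), which satisfies every atom and bond constraint.
(B) has a thiol (-SH) but the sulfur has H1, not H0 bridging two carbons.
(C) has a thiol (-SH) but the sulfur has H1, not H0 bridging two carbons.
(D) has a methoxy ether (-OCH3) but the bridging atom is O, not S.
So the answer is (A).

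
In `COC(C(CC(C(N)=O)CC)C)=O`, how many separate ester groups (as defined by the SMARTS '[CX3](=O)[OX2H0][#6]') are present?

1

[CX3](=O)[OX2H0][#6] is the SMARTS for an ester: a carbonyl carbon bonded to an oxygen that is itself bonded to carbon (no H on that O).
Exactly one fragment in the molecule meets all constraints, giving 1 match.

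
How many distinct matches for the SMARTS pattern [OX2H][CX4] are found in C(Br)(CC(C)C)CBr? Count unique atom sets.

0

[OX2H][CX4] is the SMARTS for an aliphatic alcohol: a hydroxyl oxygen bound to an sp3 (X4) carbon.
No fragment in the molecule satisfies every constraint, giving 0 matches.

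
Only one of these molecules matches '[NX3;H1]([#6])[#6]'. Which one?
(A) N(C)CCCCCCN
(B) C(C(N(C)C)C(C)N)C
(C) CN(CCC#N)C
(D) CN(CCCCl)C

A

[NX3;H1]([#6])[#6] describes a trivalent nitrogen with one H, bonded to two carbons (a secondary amine).
(A) contains an N-methylamino group (-NHCH3), which satisfies every atom and bond constraint.
(B) has a primary amino group (-NH2) but the nitrogen has H2 and only one carbon neighbour.
(C) has a dimethylamino group (-N(CH3)2) but the nitrogen has H0, not H1.
(D) has a dimethylamino group (-N(CH3)2) but the nitrogen has H0, not H1.
So the answer is (A).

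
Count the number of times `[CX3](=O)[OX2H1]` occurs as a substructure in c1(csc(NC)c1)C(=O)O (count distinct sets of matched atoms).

1

[CX3](=O)[OX2H1] is the SMARTS for a carboxylic acid: an sp2 carbon double-bonded to O and single-bonded to an -OH oxygen.
Exactly one fragment in the molecule meets all constraints, giving 1 match.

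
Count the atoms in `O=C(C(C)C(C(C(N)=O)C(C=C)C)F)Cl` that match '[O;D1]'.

The query [O;D1] means: aliphatic oxygen bonded to exactly one heavy atom.
Check the 15 heavy atoms by environment: 3× C (D1) → no; 6× C (D3) → no; 1× F (D1) → no; 2× O (D1) → match; 1× N (D1) → no; 1× Cl (D1) → no; 1× C (D2) → no.
That gives 2 matching atoms.

2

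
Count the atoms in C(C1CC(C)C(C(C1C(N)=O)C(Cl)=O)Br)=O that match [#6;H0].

2

The query [#6;H0] means: any carbon with no attached hydrogen.
Check the 16 heavy atoms by environment: 6× C (H1) → no; 1× C (H2) → no; 3× O (H0) → no; 1× Br (H0) → no; 2× C (H0) → match; 1× Cl (H0) → no; 1× N (H2) → no; 1× C (H3) → no.
That gives 2 matching atoms.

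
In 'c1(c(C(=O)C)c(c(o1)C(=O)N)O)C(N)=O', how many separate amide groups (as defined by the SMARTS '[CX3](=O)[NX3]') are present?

2

[CX3](=O)[NX3] is the SMARTS for an amide: a carbonyl carbon bonded to a trivalent nitrogen.
The molecule carries 2 separate instances of a primary amide (-C(=O)NH2) meeting every constraint; each maps to a distinct set of atoms, giving 2 matches.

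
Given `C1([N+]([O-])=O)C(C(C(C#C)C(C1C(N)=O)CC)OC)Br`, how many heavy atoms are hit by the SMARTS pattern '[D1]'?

The query [D1] means: atom with exactly one heavy-atom neighbour (degree 1).
Check the 19 heavy atoms by environment: 7× C (D3) → no; 1× N (charge +1, D3) → no; 1× O (charge -1, D1) → match; 2× O (D1) → match; 1× Br (D1) → match; 2× C (D2) → no; 3× C (D1) → match; 1× N (D1) → match; 1× O (D2) → no.
Summing the matching environments: 1 + 2 + 1 + 3 + 1 = 8 matching atoms.

8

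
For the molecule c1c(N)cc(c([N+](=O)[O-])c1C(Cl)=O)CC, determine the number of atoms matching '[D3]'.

6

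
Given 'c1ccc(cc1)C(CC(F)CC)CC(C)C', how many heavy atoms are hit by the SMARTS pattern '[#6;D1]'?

3

Check the 16 heavy atoms by environment: 3× C (D2) → no; 3× C (D3) → no; 1× F (D1) → no; 3× C (D1) → match; 1× c (aromatic, D3) → no; 5× c (aromatic, D2) → no.
That gives 3 matching atoms.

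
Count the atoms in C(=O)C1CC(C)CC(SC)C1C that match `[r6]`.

6

The query [r6] means: r6 matches atoms in a six-membered ring.
Check the 12 heavy atoms by environment: 6× C (in 6-ring) → match; 4× C (acyclic) → no; 1× S (acyclic) → no; 1× O (acyclic) → no.
That gives 6 matching atoms.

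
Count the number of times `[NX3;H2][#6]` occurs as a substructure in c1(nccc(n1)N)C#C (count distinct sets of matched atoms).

1

[NX3;H2][#6] is the SMARTS for a primary amine: a trivalent nitrogen with two H attached to carbon.
Exactly one fragment in the molecule meets all constraints, giving 1 match.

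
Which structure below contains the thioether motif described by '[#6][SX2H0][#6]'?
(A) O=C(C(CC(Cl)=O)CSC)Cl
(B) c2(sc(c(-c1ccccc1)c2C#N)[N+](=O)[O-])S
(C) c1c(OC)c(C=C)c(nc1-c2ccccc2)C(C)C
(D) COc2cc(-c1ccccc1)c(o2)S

[#6][SX2H0][#6] describes an aliphatic sulfur bridging two carbons with no H on the sulfur (a thioether).
(A) contains a methylthio ether (-SCH3), which satisfies every atom and bond constraint.
(B) has a thiol (-SH) but the sulfur has H1, not H0 bridging two carbons.
(C) has a methoxy ether (-OCH3) but the bridging atom is O, not S.
(D) has a thiol (-SH) but the sulfur has H1, not H0 bridging two carbons.
So the answer is (A).

A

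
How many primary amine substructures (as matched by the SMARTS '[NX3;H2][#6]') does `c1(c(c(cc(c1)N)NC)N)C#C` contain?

2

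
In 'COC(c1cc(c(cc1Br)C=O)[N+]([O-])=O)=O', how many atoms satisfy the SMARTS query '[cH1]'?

The query [cH1] means: aromatic carbon bearing exactly one hydrogen.
Check the 16 heavy atoms by environment: 4× c (aromatic, H0) → no; 2× c (aromatic, H1) → match; 1× C (H0) → no; 4× O (H0) → no; 1× C (H3) → no; 1× Br (H0) → no; 1× N (charge +1, H0) → no; 1× O (charge -1, H0) → no; 1× C (H1) → no.
That gives 2 matching atoms.

2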